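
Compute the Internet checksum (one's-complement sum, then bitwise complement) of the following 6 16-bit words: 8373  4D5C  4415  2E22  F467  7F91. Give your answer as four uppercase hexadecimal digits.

48FF

One's-complement addition (fold any carry out of bit 15 back into bit 0):
  0x8373 + 0x4D5C = 0x0D0CF
  0xD0CF + 0x4415 = 0x114E4 → wrap carry → 0x14E5
  0x14E5 + 0x2E22 = 0x04307
  0x4307 + 0xF467 = 0x1376E → wrap carry → 0x376F
  0x376F + 0x7F91 = 0x0B700
One's-complement sum = 0xB700.
Checksum = ~0xB700 & 0xFFFF = 0x48FF.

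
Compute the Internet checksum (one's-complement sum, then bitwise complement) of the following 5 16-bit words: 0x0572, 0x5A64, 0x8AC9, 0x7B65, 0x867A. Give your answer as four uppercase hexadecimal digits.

One's-complement addition (fold any carry out of bit 15 back into bit 0):
  0x0572 + 0x5A64 = 0x05FD6
  0x5FD6 + 0x8AC9 = 0x0EA9F
  0xEA9F + 0x7B65 = 0x16604 → wrap carry → 0x6605
  0x6605 + 0x867A = 0x0EC7F
One's-complement sum = 0xEC7F.
Checksum = ~0xEC7F & 0xFFFF = 0x1380.

1380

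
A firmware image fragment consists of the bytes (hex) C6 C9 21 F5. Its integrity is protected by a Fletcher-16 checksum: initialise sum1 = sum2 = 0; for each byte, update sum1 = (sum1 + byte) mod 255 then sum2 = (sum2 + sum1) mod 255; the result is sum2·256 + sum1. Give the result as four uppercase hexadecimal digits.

B0A7

Running sums (mod 255):
  after byte 0 (C6): sum1=198, sum2=198
  after byte 1 (C9): sum1=144, sum2=87
  after byte 2 (21): sum1=177, sum2=9
  after byte 3 (F5): sum1=167, sum2=176
Checksum = sum2·256 + sum1 = 176·256 + 167 = 45223 = 0xB0A7.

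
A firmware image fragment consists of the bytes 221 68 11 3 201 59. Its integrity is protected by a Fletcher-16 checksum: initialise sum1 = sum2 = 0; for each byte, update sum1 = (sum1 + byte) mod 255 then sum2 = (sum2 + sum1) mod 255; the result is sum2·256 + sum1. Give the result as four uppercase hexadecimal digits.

8C35

Running sums (mod 255):
  after byte 0 (221): sum1=221, sum2=221
  after byte 1 (68): sum1=34, sum2=0
  after byte 2 (11): sum1=45, sum2=45
  after byte 3 (3): sum1=48, sum2=93
  after byte 4 (201): sum1=249, sum2=87
  after byte 5 (59): sum1=53, sum2=140
Checksum = sum2·256 + sum1 = 140·256 + 53 = 35893 = 0x8C35.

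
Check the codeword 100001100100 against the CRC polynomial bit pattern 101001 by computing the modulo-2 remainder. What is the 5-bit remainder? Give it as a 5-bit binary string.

Modulo-2 division of 100001100100 by 101001:
  pos 0: 100001 XOR 101001 = 001000
  pos 2: 100010 XOR 101001 = 001011
  pos 4: 101101 XOR 101001 = 000100
Remainder = 10000 (nonzero — an error is detected).

10000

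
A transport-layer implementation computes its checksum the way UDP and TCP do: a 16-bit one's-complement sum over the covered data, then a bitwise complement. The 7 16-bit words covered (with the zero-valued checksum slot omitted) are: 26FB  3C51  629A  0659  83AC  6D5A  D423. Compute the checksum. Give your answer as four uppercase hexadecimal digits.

6E95

One's-complement addition (fold any carry out of bit 15 back into bit 0):
  0x26FB + 0x3C51 = 0x0634C
  0x634C + 0x629A = 0x0C5E6
  0xC5E6 + 0x0659 = 0x0CC3F
  0xCC3F + 0x83AC = 0x14FEB → wrap carry → 0x4FEC
  0x4FEC + 0x6D5A = 0x0BD46
  0xBD46 + 0xD423 = 0x19169 → wrap carry → 0x916A
One's-complement sum = 0x916A.
Checksum = ~0x916A & 0xFFFF = 0x6E95.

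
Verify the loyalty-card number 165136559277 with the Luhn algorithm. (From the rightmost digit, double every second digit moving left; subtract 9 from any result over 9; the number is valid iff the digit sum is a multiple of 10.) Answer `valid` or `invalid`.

invalid

From the right, keep odd positions and double even positions (subtract 9 from any doubled value over 9):
  doubled (positions 2,4,...): 5 9 1 6 1 2 → sum 24
  kept (positions 1,3,...): 7 2 5 6 1 6 → sum 27
Total = 51.
51 mod 10 = 1, so the number is invalid.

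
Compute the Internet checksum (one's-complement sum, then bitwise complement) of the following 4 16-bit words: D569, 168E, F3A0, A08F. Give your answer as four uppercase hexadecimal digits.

One's-complement addition (fold any carry out of bit 15 back into bit 0):
  0xD569 + 0x168E = 0x0EBF7
  0xEBF7 + 0xF3A0 = 0x1DF97 → wrap carry → 0xDF98
  0xDF98 + 0xA08F = 0x18027 → wrap carry → 0x8028
One's-complement sum = 0x8028.
Checksum = ~0x8028 & 0xFFFF = 0x7FD7.

7FD7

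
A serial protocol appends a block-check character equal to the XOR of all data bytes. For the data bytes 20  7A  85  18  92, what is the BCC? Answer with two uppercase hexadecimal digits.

55

XOR the bytes together:
  start with 0x20
  0x20 ⊕ 0x7A = 0x5A
  0x5A ⊕ 0x85 = 0xDF
  0xDF ⊕ 0x18 = 0xC7
  0xC7 ⊕ 0x92 = 0x55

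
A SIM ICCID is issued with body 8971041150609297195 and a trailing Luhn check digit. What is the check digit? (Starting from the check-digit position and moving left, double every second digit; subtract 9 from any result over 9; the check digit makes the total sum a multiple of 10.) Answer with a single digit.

Partial digits right→left: 5 9 1 7 9 2 9 0 6 0 5 1 1 4 0 1 7 9 8
Double every second digit counting from the check-digit position (so the 1st, 3rd, 5th, ... of the partial from the right).
  doubled (with −9 where >9): 1 2 9 9 3 1 2 0 5 7 → sum 39
  kept as-is: 9 7 2 0 0 1 4 1 9 → sum 33
Total = 39 + 33 = 72.
Check digit = (10 − (72 mod 10)) mod 10 = 8.

8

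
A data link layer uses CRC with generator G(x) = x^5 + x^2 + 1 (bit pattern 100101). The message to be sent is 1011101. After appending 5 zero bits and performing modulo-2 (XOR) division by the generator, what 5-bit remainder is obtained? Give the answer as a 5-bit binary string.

00001

Append 5 zeros: 101110100000. Divide by 100101 (XOR where the leading bit is 1):
  pos 0: 101110 XOR 100101 = 001011
  pos 2: 101110 XOR 100101 = 001011
  pos 4: 101100 XOR 100101 = 001001
  pos 6: 100100 XOR 100101 = 000001
Remainder (last 5 bits) = 00001. This is the CRC / FCS.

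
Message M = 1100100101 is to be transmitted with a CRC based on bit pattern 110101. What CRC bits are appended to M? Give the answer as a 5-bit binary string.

01110

Append 5 zeros: 110010010100000. Divide by 110101 (XOR where the leading bit is 1):
  pos 0: 110010 XOR 110101 = 000111
  pos 3: 111010 XOR 110101 = 001111
  pos 5: 111110 XOR 110101 = 001011
  pos 7: 101100 XOR 110101 = 011001
  pos 8: 110010 XOR 110101 = 000111
Remainder (last 5 bits) = 01110. This is the CRC / FCS.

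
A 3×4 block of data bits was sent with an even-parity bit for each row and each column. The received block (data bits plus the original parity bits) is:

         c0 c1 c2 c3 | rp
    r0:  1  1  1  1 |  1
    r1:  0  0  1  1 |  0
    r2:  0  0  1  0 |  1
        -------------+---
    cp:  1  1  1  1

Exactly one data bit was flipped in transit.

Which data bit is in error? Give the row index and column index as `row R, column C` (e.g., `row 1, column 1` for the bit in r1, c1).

row 0, column 3

Recompute each row's even parity and compare to rp:
  r0: data parity 0, sent rp 1 → mismatch
  r1: data parity 0, sent rp 0 → ok
  r2: data parity 1, sent rp 1 → ok
Recompute each column's even parity and compare to cp:
  c0: data parity 1, sent cp 1 → ok
  c1: data parity 1, sent cp 1 → ok
  c2: data parity 1, sent cp 1 → ok
  c3: data parity 0, sent cp 1 → mismatch
Exactly one row (r0) and one column (c3) fail → the flipped bit is at their intersection.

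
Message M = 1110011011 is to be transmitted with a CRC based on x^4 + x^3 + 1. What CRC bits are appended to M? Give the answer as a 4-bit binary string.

Append 4 zeros: 11100110110000. Divide by 11001 (XOR where the leading bit is 1):
  pos 0: 11100 XOR 11001 = 00101
  pos 2: 10111 XOR 11001 = 01110
  pos 3: 11100 XOR 11001 = 00101
  pos 5: 10111 XOR 11001 = 01110
  pos 6: 11100 XOR 11001 = 00101
  pos 8: 10100 XOR 11001 = 01101
  pos 9: 11010 XOR 11001 = 00011
Remainder (last 4 bits) = 0011. This is the CRC / FCS.

0011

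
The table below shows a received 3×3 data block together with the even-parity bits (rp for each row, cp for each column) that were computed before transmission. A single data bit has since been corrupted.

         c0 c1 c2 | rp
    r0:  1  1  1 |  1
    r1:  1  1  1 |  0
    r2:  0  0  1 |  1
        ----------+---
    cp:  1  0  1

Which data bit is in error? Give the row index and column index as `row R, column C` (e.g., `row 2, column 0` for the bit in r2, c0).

Recompute each row's even parity and compare to rp:
  r0: data parity 1, sent rp 1 → ok
  r1: data parity 1, sent rp 0 → mismatch
  r2: data parity 1, sent rp 1 → ok
Recompute each column's even parity and compare to cp:
  c0: data parity 0, sent cp 1 → mismatch
  c1: data parity 0, sent cp 0 → ok
  c2: data parity 1, sent cp 1 → ok
Exactly one row (r1) and one column (c0) fail → the flipped bit is at their intersection.

row 1, column 0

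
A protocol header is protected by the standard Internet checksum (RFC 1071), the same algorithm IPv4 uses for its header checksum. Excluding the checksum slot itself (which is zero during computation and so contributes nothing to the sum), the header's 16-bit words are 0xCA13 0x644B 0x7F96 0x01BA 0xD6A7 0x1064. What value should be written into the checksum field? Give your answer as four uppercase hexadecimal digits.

One's-complement addition (fold any carry out of bit 15 back into bit 0):
  0xCA13 + 0x644B = 0x12E5E → wrap carry → 0x2E5F
  0x2E5F + 0x7F96 = 0x0ADF5
  0xADF5 + 0x01BA = 0x0AFAF
  0xAFAF + 0xD6A7 = 0x18656 → wrap carry → 0x8657
  0x8657 + 0x1064 = 0x096BB
One's-complement sum = 0x96BB.
Checksum = ~0x96BB & 0xFFFF = 0x6944.

6944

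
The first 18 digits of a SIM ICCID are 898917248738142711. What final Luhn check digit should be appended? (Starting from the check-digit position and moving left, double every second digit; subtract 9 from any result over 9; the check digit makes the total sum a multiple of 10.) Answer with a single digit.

Partial digits right→left: 1 1 7 2 4 1 8 3 7 8 4 2 7 1 9 8 9 8
Double every second digit counting from the check-digit position (so the 1st, 3rd, 5th, ... of the partial from the right).
  doubled (with −9 where >9): 2 5 8 7 5 8 5 9 9 → sum 58
  kept as-is: 1 2 1 3 8 2 1 8 8 → sum 34
Total = 58 + 34 = 92.
Check digit = (10 − (92 mod 10)) mod 10 = 8.

8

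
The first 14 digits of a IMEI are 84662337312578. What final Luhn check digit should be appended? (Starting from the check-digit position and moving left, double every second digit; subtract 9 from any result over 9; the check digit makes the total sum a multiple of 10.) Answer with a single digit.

7

Partial digits right→left: 8 7 5 2 1 3 7 3 3 2 6 6 4 8
Double every second digit counting from the check-digit position (so the 1st, 3rd, 5th, ... of the partial from the right).
  doubled (with −9 where >9): 7 1 2 5 6 3 8 → sum 32
  kept as-is: 7 2 3 3 2 6 8 → sum 31
Total = 32 + 31 = 63.
Check digit = (10 − (63 mod 10)) mod 10 = 7.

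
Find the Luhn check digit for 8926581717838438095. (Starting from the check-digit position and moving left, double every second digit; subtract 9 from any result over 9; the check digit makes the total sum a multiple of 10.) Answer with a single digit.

Partial digits right→left: 5 9 0 8 3 4 8 3 8 7 1 7 1 8 5 6 2 9 8
Double every second digit counting from the check-digit position (so the 1st, 3rd, 5th, ... of the partial from the right).
  doubled (with −9 where >9): 1 0 6 7 7 2 2 1 4 7 → sum 37
  kept as-is: 9 8 4 3 7 7 8 6 9 → sum 61
Total = 37 + 61 = 98.
Check digit = (10 − (98 mod 10)) mod 10 = 2.

2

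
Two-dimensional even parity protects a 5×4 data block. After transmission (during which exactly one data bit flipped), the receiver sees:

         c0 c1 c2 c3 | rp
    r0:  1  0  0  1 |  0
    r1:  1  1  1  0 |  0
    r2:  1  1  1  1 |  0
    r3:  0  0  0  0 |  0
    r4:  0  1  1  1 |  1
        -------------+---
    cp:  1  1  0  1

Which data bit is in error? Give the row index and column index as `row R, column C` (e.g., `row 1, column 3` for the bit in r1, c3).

row 1, column 2

Recompute each row's even parity and compare to rp:
  r0: data parity 0, sent rp 0 → ok
  r1: data parity 1, sent rp 0 → mismatch
  r2: data parity 0, sent rp 0 → ok
  r3: data parity 0, sent rp 0 → ok
  r4: data parity 1, sent rp 1 → ok
Recompute each column's even parity and compare to cp:
  c0: data parity 1, sent cp 1 → ok
  c1: data parity 1, sent cp 1 → ok
  c2: data parity 1, sent cp 0 → mismatch
  c3: data parity 1, sent cp 1 → ok
Exactly one row (r1) and one column (c2) fail → the flipped bit is at their intersection.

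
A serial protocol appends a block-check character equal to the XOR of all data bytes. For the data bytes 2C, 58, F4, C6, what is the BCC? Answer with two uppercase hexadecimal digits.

XOR the bytes together:
  start with 0x2C
  0x2C ⊕ 0x58 = 0x74
  0x74 ⊕ 0xF4 = 0x80
  0x80 ⊕ 0xC6 = 0x46

46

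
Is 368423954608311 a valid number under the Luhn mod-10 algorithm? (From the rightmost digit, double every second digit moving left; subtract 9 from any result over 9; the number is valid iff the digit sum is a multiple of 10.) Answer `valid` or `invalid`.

From the right, keep odd positions and double even positions (subtract 9 from any doubled value over 9):
  doubled (positions 2,4,...): 2 7 3 1 6 8 3 → sum 30
  kept (positions 1,3,...): 1 3 0 4 9 2 8 3 → sum 30
Total = 60.
60 mod 10 = 0, so the number is valid.

valid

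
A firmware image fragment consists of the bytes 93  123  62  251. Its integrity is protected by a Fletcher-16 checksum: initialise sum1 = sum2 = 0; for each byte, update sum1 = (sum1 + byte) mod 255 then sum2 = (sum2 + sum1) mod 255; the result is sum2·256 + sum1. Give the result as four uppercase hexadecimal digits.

Running sums (mod 255):
  after byte 0 (93): sum1=93, sum2=93
  after byte 1 (123): sum1=216, sum2=54
  after byte 2 (62): sum1=23, sum2=77
  after byte 3 (251): sum1=19, sum2=96
Checksum = sum2·256 + sum1 = 96·256 + 19 = 24595 = 0x6013.

6013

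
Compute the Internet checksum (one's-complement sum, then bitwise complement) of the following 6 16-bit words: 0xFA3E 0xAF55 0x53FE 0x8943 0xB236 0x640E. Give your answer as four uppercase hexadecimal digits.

One's-complement addition (fold any carry out of bit 15 back into bit 0):
  0xFA3E + 0xAF55 = 0x1A993 → wrap carry → 0xA994
  0xA994 + 0x53FE = 0x0FD92
  0xFD92 + 0x8943 = 0x186D5 → wrap carry → 0x86D6
  0x86D6 + 0xB236 = 0x1390C → wrap carry → 0x390D
  0x390D + 0x640E = 0x09D1B
One's-complement sum = 0x9D1B.
Checksum = ~0x9D1B & 0xFFFF = 0x62E4.

62E4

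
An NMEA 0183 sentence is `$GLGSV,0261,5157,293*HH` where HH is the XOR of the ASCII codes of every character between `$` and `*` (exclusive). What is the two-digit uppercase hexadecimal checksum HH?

XOR the ASCII codes of the payload characters:
  'G' = 0x47 → acc = 0x47
  'L' = 0x4C → acc = 0x0B
  'G' = 0x47 → acc = 0x4C
  'S' = 0x53 → acc = 0x1F
  'V' = 0x56 → acc = 0x49
  ',' = 0x2C → acc = 0x65
  '0' = 0x30 → acc = 0x55
  '2' = 0x32 → acc = 0x67
  '6' = 0x36 → acc = 0x51
  '1' = 0x31 → acc = 0x60
  ',' = 0x2C → acc = 0x4C
  '5' = 0x35 → acc = 0x79
  '1' = 0x31 → acc = 0x48
  '5' = 0x35 → acc = 0x7D
  '7' = 0x37 → acc = 0x4A
  ',' = 0x2C → acc = 0x66
  '2' = 0x32 → acc = 0x54
  '9' = 0x39 → acc = 0x6D
  '3' = 0x33 → acc = 0x5E
Checksum = 0x5E.

5E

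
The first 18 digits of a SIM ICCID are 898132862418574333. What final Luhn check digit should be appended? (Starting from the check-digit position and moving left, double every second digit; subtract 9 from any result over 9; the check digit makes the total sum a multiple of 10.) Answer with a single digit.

Partial digits right→left: 3 3 3 4 7 5 8 1 4 2 6 8 2 3 1 8 9 8
Double every second digit counting from the check-digit position (so the 1st, 3rd, 5th, ... of the partial from the right).
  doubled (with −9 where >9): 6 6 5 7 8 3 4 2 9 → sum 50
  kept as-is: 3 4 5 1 2 8 3 8 8 → sum 42
Total = 50 + 42 = 92.
Check digit = (10 − (92 mod 10)) mod 10 = 8.

8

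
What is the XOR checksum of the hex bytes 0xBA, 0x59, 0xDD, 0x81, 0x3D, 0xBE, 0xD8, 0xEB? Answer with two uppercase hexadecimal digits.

XOR the bytes together:
  start with 0xBA
  0xBA ⊕ 0x59 = 0xE3
  0xE3 ⊕ 0xDD = 0x3E
  0x3E ⊕ 0x81 = 0xBF
  0xBF ⊕ 0x3D = 0x82
  0x82 ⊕ 0xBE = 0x3C
  0x3C ⊕ 0xD8 = 0xE4
  0xE4 ⊕ 0xEB = 0x0F

0F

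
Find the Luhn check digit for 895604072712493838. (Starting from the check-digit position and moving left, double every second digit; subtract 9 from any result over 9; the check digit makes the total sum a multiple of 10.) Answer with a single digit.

7

Partial digits right→left: 8 3 8 3 9 4 2 1 7 2 7 0 4 0 6 5 9 8
Double every second digit counting from the check-digit position (so the 1st, 3rd, 5th, ... of the partial from the right).
  doubled (with −9 where >9): 7 7 9 4 5 5 8 3 9 → sum 57
  kept as-is: 3 3 4 1 2 0 0 5 8 → sum 26
Total = 57 + 26 = 83.
Check digit = (10 − (83 mod 10)) mod 10 = 7.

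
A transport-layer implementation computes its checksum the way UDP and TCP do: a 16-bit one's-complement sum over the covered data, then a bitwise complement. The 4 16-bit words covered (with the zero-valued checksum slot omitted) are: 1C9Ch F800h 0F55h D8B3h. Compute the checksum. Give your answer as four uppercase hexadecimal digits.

035A

One's-complement addition (fold any carry out of bit 15 back into bit 0):
  0x1C9C + 0xF800 = 0x1149C → wrap carry → 0x149D
  0x149D + 0x0F55 = 0x023F2
  0x23F2 + 0xD8B3 = 0x0FCA5
One's-complement sum = 0xFCA5.
Checksum = ~0xFCA5 & 0xFFFF = 0x035A.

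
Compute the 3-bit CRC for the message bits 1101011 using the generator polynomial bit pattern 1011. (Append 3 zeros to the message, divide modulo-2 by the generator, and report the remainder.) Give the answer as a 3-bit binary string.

Append 3 zeros: 1101011000. Divide by 1011 (XOR where the leading bit is 1):
  pos 0: 1101 XOR 1011 = 0110
  pos 1: 1100 XOR 1011 = 0111
  pos 2: 1111 XOR 1011 = 0100
  pos 3: 1001 XOR 1011 = 0010
  pos 5: 1000 XOR 1011 = 0011
Remainder (last 3 bits) = 110. This is the CRC / FCS.

110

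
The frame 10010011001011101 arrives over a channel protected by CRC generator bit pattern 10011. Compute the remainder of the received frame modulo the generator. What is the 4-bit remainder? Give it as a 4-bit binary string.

Modulo-2 division of 10010011001011101 by 10011:
  pos 0: 10010 XOR 10011 = 00001
  pos 4: 10110 XOR 10011 = 00101
  pos 6: 10101 XOR 10011 = 00110
  pos 8: 11001 XOR 10011 = 01010
  pos 9: 10101 XOR 10011 = 00110
  pos 11: 11010 XOR 10011 = 01001
  pos 12: 10011 XOR 10011 = 00000
Remainder = 0000 (zero — the frame passes the CRC check).

0000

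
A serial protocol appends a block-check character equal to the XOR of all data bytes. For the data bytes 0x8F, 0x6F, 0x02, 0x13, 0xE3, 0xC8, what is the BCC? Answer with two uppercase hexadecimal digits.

DA

XOR the bytes together:
  start with 0x8F
  0x8F ⊕ 0x6F = 0xE0
  0xE0 ⊕ 0x02 = 0xE2
  0xE2 ⊕ 0x13 = 0xF1
  0xF1 ⊕ 0xE3 = 0x12
  0x12 ⊕ 0xC8 = 0xDA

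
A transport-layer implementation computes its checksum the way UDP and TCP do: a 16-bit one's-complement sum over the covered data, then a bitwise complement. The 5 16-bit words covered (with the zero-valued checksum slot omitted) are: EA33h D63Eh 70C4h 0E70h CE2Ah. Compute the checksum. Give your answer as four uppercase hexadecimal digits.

F22D

One's-complement addition (fold any carry out of bit 15 back into bit 0):
  0xEA33 + 0xD63E = 0x1C071 → wrap carry → 0xC072
  0xC072 + 0x70C4 = 0x13136 → wrap carry → 0x3137
  0x3137 + 0x0E70 = 0x03FA7
  0x3FA7 + 0xCE2A = 0x10DD1 → wrap carry → 0x0DD2
One's-complement sum = 0x0DD2.
Checksum = ~0x0DD2 & 0xFFFF = 0xF22D.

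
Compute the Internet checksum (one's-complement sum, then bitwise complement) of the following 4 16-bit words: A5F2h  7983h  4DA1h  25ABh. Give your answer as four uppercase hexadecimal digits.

One's-complement addition (fold any carry out of bit 15 back into bit 0):
  0xA5F2 + 0x7983 = 0x11F75 → wrap carry → 0x1F76
  0x1F76 + 0x4DA1 = 0x06D17
  0x6D17 + 0x25AB = 0x092C2
One's-complement sum = 0x92C2.
Checksum = ~0x92C2 & 0xFFFF = 0x6D3D.

6D3D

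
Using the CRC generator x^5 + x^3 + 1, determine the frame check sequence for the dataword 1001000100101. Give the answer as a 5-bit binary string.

Append 5 zeros: 100100010010100000. Divide by 101001 (XOR where the leading bit is 1):
  pos 0: 100100 XOR 101001 = 001101
  pos 2: 110101 XOR 101001 = 011100
  pos 3: 111000 XOR 101001 = 010001
  pos 4: 100010 XOR 101001 = 001011
  pos 6: 101110 XOR 101001 = 000111
  pos 9: 111100 XOR 101001 = 010101
  pos 10: 101010 XOR 101001 = 000011
Remainder (last 5 bits) = 01100. This is the CRC / FCS.

01100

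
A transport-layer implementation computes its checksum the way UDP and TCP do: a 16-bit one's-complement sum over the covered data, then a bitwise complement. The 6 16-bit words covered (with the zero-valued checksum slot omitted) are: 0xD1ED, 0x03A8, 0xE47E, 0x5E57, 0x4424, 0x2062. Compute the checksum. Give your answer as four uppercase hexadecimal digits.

One's-complement addition (fold any carry out of bit 15 back into bit 0):
  0xD1ED + 0x03A8 = 0x0D595
  0xD595 + 0xE47E = 0x1BA13 → wrap carry → 0xBA14
  0xBA14 + 0x5E57 = 0x1186B → wrap carry → 0x186C
  0x186C + 0x4424 = 0x05C90
  0x5C90 + 0x2062 = 0x07CF2
One's-complement sum = 0x7CF2.
Checksum = ~0x7CF2 & 0xFFFF = 0x830D.

830D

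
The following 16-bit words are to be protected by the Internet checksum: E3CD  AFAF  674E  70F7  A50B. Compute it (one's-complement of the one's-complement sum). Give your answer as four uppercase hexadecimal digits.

One's-complement addition (fold any carry out of bit 15 back into bit 0):
  0xE3CD + 0xAFAF = 0x1937C → wrap carry → 0x937D
  0x937D + 0x674E = 0x0FACB
  0xFACB + 0x70F7 = 0x16BC2 → wrap carry → 0x6BC3
  0x6BC3 + 0xA50B = 0x110CE → wrap carry → 0x10CF
One's-complement sum = 0x10CF.
Checksum = ~0x10CF & 0xFFFF = 0xEF30.

EF30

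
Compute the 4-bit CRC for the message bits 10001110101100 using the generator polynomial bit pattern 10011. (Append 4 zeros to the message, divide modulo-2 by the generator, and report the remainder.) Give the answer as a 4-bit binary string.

Append 4 zeros: 100011101011000000. Divide by 10011 (XOR where the leading bit is 1):
  pos 0: 10001 XOR 10011 = 00010
  pos 3: 10110 XOR 10011 = 00101
  pos 5: 10110 XOR 10011 = 00101
  pos 7: 10111 XOR 10011 = 00100
  pos 9: 10000 XOR 10011 = 00011
  pos 12: 11000 XOR 10011 = 01011
  pos 13: 10110 XOR 10011 = 00101
Remainder (last 4 bits) = 0101. This is the CRC / FCS.

0101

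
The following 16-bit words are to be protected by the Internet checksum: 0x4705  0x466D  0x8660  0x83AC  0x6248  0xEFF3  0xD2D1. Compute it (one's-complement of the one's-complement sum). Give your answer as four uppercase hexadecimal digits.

One's-complement addition (fold any carry out of bit 15 back into bit 0):
  0x4705 + 0x466D = 0x08D72
  0x8D72 + 0x8660 = 0x113D2 → wrap carry → 0x13D3
  0x13D3 + 0x83AC = 0x0977F
  0x977F + 0x6248 = 0x0F9C7
  0xF9C7 + 0xEFF3 = 0x1E9BA → wrap carry → 0xE9BB
  0xE9BB + 0xD2D1 = 0x1BC8C → wrap carry → 0xBC8D
One's-complement sum = 0xBC8D.
Checksum = ~0xBC8D & 0xFFFF = 0x4372.

4372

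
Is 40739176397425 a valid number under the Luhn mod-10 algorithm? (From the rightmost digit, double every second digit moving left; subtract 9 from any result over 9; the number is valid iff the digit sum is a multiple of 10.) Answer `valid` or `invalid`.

valid

From the right, keep odd positions and double even positions (subtract 9 from any doubled value over 9):
  doubled (positions 2,4,...): 4 5 6 5 9 5 8 → sum 42
  kept (positions 1,3,...): 5 4 9 6 1 3 0 → sum 28
Total = 70.
70 mod 10 = 0, so the number is valid.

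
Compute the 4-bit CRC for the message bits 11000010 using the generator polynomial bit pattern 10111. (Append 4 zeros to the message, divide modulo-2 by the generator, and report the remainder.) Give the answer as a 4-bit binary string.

0001

Append 4 zeros: 110000100000. Divide by 10111 (XOR where the leading bit is 1):
  pos 0: 11000 XOR 10111 = 01111
  pos 1: 11110 XOR 10111 = 01001
  pos 2: 10011 XOR 10111 = 00100
  pos 4: 10000 XOR 10111 = 00111
  pos 6: 11100 XOR 10111 = 01011
  pos 7: 10110 XOR 10111 = 00001
Remainder (last 4 bits) = 0001. This is the CRC / FCS.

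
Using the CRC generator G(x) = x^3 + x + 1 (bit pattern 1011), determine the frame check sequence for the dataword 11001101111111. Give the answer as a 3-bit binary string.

111

Append 3 zeros: 11001101111111000. Divide by 1011 (XOR where the leading bit is 1):
  pos 0: 1100 XOR 1011 = 0111
  pos 1: 1111 XOR 1011 = 0100
  pos 2: 1001 XOR 1011 = 0010
  pos 4: 1001 XOR 1011 = 0010
  pos 6: 1011 XOR 1011 = 0000
  pos 10: 1111 XOR 1011 = 0100
  pos 11: 1000 XOR 1011 = 0011
  pos 13: 1100 XOR 1011 = 0111
Remainder (last 3 bits) = 111. This is the CRC / FCS.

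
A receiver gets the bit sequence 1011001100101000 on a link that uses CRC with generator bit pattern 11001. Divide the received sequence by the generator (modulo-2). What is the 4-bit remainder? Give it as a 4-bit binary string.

1100

Modulo-2 division of 1011001100101000 by 11001:
  pos 0: 10110 XOR 11001 = 01111
  pos 1: 11110 XOR 11001 = 00111
  pos 3: 11111 XOR 11001 = 00110
  pos 5: 11000 XOR 11001 = 00001
  pos 9: 11010 XOR 11001 = 00011
Remainder = 1100 (nonzero — an error is detected).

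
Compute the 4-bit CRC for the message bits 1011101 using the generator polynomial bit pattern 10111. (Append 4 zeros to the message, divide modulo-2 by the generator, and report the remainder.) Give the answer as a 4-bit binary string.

Append 4 zeros: 10111010000. Divide by 10111 (XOR where the leading bit is 1):
  pos 0: 10111 XOR 10111 = 00000
  pos 6: 10000 XOR 10111 = 00111
Remainder (last 4 bits) = 0111. This is the CRC / FCS.

0111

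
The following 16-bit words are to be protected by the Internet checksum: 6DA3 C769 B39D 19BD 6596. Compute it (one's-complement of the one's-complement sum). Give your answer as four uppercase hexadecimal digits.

One's-complement addition (fold any carry out of bit 15 back into bit 0):
  0x6DA3 + 0xC769 = 0x1350C → wrap carry → 0x350D
  0x350D + 0xB39D = 0x0E8AA
  0xE8AA + 0x19BD = 0x10267 → wrap carry → 0x0268
  0x0268 + 0x6596 = 0x067FE
One's-complement sum = 0x67FE.
Checksum = ~0x67FE & 0xFFFF = 0x9801.

9801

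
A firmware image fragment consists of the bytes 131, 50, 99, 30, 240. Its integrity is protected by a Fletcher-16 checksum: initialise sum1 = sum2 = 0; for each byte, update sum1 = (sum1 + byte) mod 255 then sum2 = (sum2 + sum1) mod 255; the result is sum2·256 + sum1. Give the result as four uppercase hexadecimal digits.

B128

Running sums (mod 255):
  after byte 0 (131): sum1=131, sum2=131
  after byte 1 (50): sum1=181, sum2=57
  after byte 2 (99): sum1=25, sum2=82
  after byte 3 (30): sum1=55, sum2=137
  after byte 4 (240): sum1=40, sum2=177
Checksum = sum2·256 + sum1 = 177·256 + 40 = 45352 = 0xB128.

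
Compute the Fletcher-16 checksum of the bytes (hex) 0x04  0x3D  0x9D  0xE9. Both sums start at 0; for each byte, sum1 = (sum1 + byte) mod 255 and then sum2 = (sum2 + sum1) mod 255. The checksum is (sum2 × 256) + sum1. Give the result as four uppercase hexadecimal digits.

ECC8

Running sums (mod 255):
  after byte 0 (0x04): sum1=4, sum2=4
  after byte 1 (0x3D): sum1=65, sum2=69
  after byte 2 (0x9D): sum1=222, sum2=36
  after byte 3 (0xE9): sum1=200, sum2=236
Checksum = sum2·256 + sum1 = 236·256 + 200 = 60616 = 0xECC8.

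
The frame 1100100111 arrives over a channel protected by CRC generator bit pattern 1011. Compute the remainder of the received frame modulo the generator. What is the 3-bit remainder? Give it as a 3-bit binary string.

110

Modulo-2 division of 1100100111 by 1011:
  pos 0: 1100 XOR 1011 = 0111
  pos 1: 1111 XOR 1011 = 0100
  pos 2: 1000 XOR 1011 = 0011
  pos 4: 1101 XOR 1011 = 0110
  pos 5: 1101 XOR 1011 = 0110
  pos 6: 1101 XOR 1011 = 0110
Remainder = 110 (nonzero — an error is detected).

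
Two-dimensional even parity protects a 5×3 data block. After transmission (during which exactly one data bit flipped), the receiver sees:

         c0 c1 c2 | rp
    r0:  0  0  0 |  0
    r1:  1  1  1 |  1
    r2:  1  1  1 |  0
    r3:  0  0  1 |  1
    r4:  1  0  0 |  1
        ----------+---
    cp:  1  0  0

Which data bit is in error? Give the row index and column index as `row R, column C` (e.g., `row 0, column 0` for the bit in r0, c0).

Recompute each row's even parity and compare to rp:
  r0: data parity 0, sent rp 0 → ok
  r1: data parity 1, sent rp 1 → ok
  r2: data parity 1, sent rp 0 → mismatch
  r3: data parity 1, sent rp 1 → ok
  r4: data parity 1, sent rp 1 → ok
Recompute each column's even parity and compare to cp:
  c0: data parity 1, sent cp 1 → ok
  c1: data parity 0, sent cp 0 → ok
  c2: data parity 1, sent cp 0 → mismatch
Exactly one row (r2) and one column (c2) fail → the flipped bit is at their intersection.

row 2, column 2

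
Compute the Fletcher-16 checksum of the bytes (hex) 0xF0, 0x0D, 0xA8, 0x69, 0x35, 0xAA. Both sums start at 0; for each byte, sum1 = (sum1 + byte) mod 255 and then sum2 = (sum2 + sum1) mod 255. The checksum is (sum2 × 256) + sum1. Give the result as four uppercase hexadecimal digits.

Running sums (mod 255):
  after byte 0 (0xF0): sum1=240, sum2=240
  after byte 1 (0x0D): sum1=253, sum2=238
  after byte 2 (0xA8): sum1=166, sum2=149
  after byte 3 (0x69): sum1=16, sum2=165
  after byte 4 (0x35): sum1=69, sum2=234
  after byte 5 (0xAA): sum1=239, sum2=218
Checksum = sum2·256 + sum1 = 218·256 + 239 = 56047 = 0xDAEF.

DAEF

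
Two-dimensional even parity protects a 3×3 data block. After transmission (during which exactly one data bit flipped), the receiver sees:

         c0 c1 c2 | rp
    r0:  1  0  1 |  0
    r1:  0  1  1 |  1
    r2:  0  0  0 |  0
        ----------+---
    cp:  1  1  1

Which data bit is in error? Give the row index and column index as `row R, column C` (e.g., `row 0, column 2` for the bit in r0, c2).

row 1, column 2

Recompute each row's even parity and compare to rp:
  r0: data parity 0, sent rp 0 → ok
  r1: data parity 0, sent rp 1 → mismatch
  r2: data parity 0, sent rp 0 → ok
Recompute each column's even parity and compare to cp:
  c0: data parity 1, sent cp 1 → ok
  c1: data parity 1, sent cp 1 → ok
  c2: data parity 0, sent cp 1 → mismatch
Exactly one row (r1) and one column (c2) fail → the flipped bit is at their intersection.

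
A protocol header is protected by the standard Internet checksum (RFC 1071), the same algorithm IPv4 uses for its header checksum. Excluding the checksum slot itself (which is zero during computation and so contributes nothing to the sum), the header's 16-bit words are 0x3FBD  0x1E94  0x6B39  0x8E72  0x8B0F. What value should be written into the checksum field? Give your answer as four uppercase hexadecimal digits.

1CF3

One's-complement addition (fold any carry out of bit 15 back into bit 0):
  0x3FBD + 0x1E94 = 0x05E51
  0x5E51 + 0x6B39 = 0x0C98A
  0xC98A + 0x8E72 = 0x157FC → wrap carry → 0x57FD
  0x57FD + 0x8B0F = 0x0E30C
One's-complement sum = 0xE30C.
Checksum = ~0xE30C & 0xFFFF = 0x1CF3.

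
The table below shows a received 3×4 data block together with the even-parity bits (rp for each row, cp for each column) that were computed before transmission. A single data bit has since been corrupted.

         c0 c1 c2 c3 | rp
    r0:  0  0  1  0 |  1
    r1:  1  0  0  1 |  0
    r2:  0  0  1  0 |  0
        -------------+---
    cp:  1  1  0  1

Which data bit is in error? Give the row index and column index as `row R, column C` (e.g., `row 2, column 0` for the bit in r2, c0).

row 2, column 1

Recompute each row's even parity and compare to rp:
  r0: data parity 1, sent rp 1 → ok
  r1: data parity 0, sent rp 0 → ok
  r2: data parity 1, sent rp 0 → mismatch
Recompute each column's even parity and compare to cp:
  c0: data parity 1, sent cp 1 → ok
  c1: data parity 0, sent cp 1 → mismatch
  c2: data parity 0, sent cp 0 → ok
  c3: data parity 1, sent cp 1 → ok
Exactly one row (r2) and one column (c1) fail → the flipped bit is at their intersection.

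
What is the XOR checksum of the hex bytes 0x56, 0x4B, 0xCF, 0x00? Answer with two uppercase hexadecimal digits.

XOR the bytes together:
  start with 0x56
  0x56 ⊕ 0x4B = 0x1D
  0x1D ⊕ 0xCF = 0xD2
  0xD2 ⊕ 0x00 = 0xD2

D2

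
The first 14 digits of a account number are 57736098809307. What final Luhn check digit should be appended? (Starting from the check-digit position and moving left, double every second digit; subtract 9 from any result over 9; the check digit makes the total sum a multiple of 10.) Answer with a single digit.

Partial digits right→left: 7 0 3 9 0 8 8 9 0 6 3 7 7 5
Double every second digit counting from the check-digit position (so the 1st, 3rd, 5th, ... of the partial from the right).
  doubled (with −9 where >9): 5 6 0 7 0 6 5 → sum 29
  kept as-is: 0 9 8 9 6 7 5 → sum 44
Total = 29 + 44 = 73.
Check digit = (10 − (73 mod 10)) mod 10 = 7.

7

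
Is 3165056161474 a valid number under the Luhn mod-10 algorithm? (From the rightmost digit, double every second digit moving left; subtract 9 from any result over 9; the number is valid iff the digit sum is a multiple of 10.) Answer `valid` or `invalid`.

invalid

From the right, keep odd positions and double even positions (subtract 9 from any doubled value over 9):
  doubled (positions 2,4,...): 5 2 2 1 1 2 → sum 13
  kept (positions 1,3,...): 4 4 6 6 0 6 3 → sum 29
Total = 42.
42 mod 10 = 2, so the number is invalid.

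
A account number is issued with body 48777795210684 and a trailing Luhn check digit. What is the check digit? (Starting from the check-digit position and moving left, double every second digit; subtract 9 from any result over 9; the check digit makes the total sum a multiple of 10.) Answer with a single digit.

Partial digits right→left: 4 8 6 0 1 2 5 9 7 7 7 7 8 4
Double every second digit counting from the check-digit position (so the 1st, 3rd, 5th, ... of the partial from the right).
  doubled (with −9 where >9): 8 3 2 1 5 5 7 → sum 31
  kept as-is: 8 0 2 9 7 7 4 → sum 37
Total = 31 + 37 = 68.
Check digit = (10 − (68 mod 10)) mod 10 = 2.

2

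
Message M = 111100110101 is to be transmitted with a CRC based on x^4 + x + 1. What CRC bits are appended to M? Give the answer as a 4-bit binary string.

Append 4 zeros: 1111001101010000. Divide by 10011 (XOR where the leading bit is 1):
  pos 0: 11110 XOR 10011 = 01101
  pos 1: 11010 XOR 10011 = 01001
  pos 2: 10011 XOR 10011 = 00000
  pos 7: 10101 XOR 10011 = 00110
  pos 9: 11000 XOR 10011 = 01011
  pos 10: 10110 XOR 10011 = 00101
Remainder (last 4 bits) = 1010. This is the CRC / FCS.

1010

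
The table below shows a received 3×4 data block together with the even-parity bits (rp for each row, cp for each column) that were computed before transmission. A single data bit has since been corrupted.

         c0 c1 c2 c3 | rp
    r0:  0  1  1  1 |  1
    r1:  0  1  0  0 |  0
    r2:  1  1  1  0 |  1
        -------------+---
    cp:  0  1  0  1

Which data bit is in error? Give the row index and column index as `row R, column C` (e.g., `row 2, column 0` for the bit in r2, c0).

Recompute each row's even parity and compare to rp:
  r0: data parity 1, sent rp 1 → ok
  r1: data parity 1, sent rp 0 → mismatch
  r2: data parity 1, sent rp 1 → ok
Recompute each column's even parity and compare to cp:
  c0: data parity 1, sent cp 0 → mismatch
  c1: data parity 1, sent cp 1 → ok
  c2: data parity 0, sent cp 0 → ok
  c3: data parity 1, sent cp 1 → ok
Exactly one row (r1) and one column (c0) fail → the flipped bit is at their intersection.

row 1, column 0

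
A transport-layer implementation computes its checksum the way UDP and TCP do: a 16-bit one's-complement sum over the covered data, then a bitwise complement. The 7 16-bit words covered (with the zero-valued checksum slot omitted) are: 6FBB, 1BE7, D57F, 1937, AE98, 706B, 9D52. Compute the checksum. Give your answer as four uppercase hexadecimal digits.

One's-complement addition (fold any carry out of bit 15 back into bit 0):
  0x6FBB + 0x1BE7 = 0x08BA2
  0x8BA2 + 0xD57F = 0x16121 → wrap carry → 0x6122
  0x6122 + 0x1937 = 0x07A59
  0x7A59 + 0xAE98 = 0x128F1 → wrap carry → 0x28F2
  0x28F2 + 0x706B = 0x0995D
  0x995D + 0x9D52 = 0x136AF → wrap carry → 0x36B0
One's-complement sum = 0x36B0.
Checksum = ~0x36B0 & 0xFFFF = 0xC94F.

C94F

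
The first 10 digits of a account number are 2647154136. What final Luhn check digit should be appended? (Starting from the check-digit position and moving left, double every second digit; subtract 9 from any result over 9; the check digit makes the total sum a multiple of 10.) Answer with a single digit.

Partial digits right→left: 6 3 1 4 5 1 7 4 6 2
Double every second digit counting from the check-digit position (so the 1st, 3rd, 5th, ... of the partial from the right).
  doubled (with −9 where >9): 3 2 1 5 3 → sum 14
  kept as-is: 3 4 1 4 2 → sum 14
Total = 14 + 14 = 28.
Check digit = (10 − (28 mod 10)) mod 10 = 2.

2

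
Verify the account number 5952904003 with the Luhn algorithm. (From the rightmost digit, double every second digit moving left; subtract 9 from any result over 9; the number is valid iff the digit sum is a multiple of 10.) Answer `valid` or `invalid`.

invalid

From the right, keep odd positions and double even positions (subtract 9 from any doubled value over 9):
  doubled (positions 2,4,...): 0 8 9 1 1 → sum 19
  kept (positions 1,3,...): 3 0 0 2 9 → sum 14
Total = 33.
33 mod 10 = 3, so the number is invalid.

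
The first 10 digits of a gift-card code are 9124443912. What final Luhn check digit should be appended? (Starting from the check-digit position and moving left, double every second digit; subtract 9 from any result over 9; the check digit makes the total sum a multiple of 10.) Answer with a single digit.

0

Partial digits right→left: 2 1 9 3 4 4 4 2 1 9
Double every second digit counting from the check-digit position (so the 1st, 3rd, 5th, ... of the partial from the right).
  doubled (with −9 where >9): 4 9 8 8 2 → sum 31
  kept as-is: 1 3 4 2 9 → sum 19
Total = 31 + 19 = 50.
Check digit = (10 − (50 mod 10)) mod 10 = 0.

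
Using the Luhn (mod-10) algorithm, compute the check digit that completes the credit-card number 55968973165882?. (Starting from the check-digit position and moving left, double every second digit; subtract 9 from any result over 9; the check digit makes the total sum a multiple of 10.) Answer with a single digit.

4

Partial digits right→left: 2 8 8 5 6 1 3 7 9 8 6 9 5 5
Double every second digit counting from the check-digit position (so the 1st, 3rd, 5th, ... of the partial from the right).
  doubled (with −9 where >9): 4 7 3 6 9 3 1 → sum 33
  kept as-is: 8 5 1 7 8 9 5 → sum 43
Total = 33 + 43 = 76.
Check digit = (10 − (76 mod 10)) mod 10 = 4.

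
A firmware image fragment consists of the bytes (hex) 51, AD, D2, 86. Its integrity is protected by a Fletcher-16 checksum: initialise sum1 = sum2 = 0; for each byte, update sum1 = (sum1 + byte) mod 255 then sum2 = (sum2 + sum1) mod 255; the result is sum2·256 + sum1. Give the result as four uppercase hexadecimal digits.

Running sums (mod 255):
  after byte 0 (51): sum1=81, sum2=81
  after byte 1 (AD): sum1=254, sum2=80
  after byte 2 (D2): sum1=209, sum2=34
  after byte 3 (86): sum1=88, sum2=122
Checksum = sum2·256 + sum1 = 122·256 + 88 = 31320 = 0x7A58.

7A58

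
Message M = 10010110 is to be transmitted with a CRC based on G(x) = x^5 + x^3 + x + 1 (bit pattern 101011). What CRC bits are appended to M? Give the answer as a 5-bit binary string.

10111

Append 5 zeros: 1001011000000. Divide by 101011 (XOR where the leading bit is 1):
  pos 0: 100101 XOR 101011 = 001110
  pos 2: 111010 XOR 101011 = 010001
  pos 3: 100010 XOR 101011 = 001001
  pos 5: 100100 XOR 101011 = 001111
  pos 7: 111100 XOR 101011 = 010111
Remainder (last 5 bits) = 10111. This is the CRC / FCS.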